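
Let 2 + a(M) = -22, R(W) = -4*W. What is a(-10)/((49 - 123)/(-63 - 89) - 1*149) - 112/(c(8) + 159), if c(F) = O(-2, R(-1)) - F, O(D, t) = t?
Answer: -981424/1749485 ≈ -0.56098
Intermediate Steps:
c(F) = 4 - F (c(F) = -4*(-1) - F = 4 - F)
a(M) = -24 (a(M) = -2 - 22 = -24)
a(-10)/((49 - 123)/(-63 - 89) - 1*149) - 112/(c(8) + 159) = -24/((49 - 123)/(-63 - 89) - 1*149) - 112/((4 - 1*8) + 159) = -24/(-74/(-152) - 149) - 112/((4 - 8) + 159) = -24/(-74*(-1/152) - 149) - 112/(-4 + 159) = -24/(37/76 - 149) - 112/155 = -24/(-11287/76) - 112*1/155 = -24*(-76/11287) - 112/155 = 1824/11287 - 112/155 = -981424/1749485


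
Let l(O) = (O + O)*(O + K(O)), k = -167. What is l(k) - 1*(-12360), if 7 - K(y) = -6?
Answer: 63796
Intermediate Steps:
K(y) = 13 (K(y) = 7 - 1*(-6) = 7 + 6 = 13)
l(O) = 2*O*(13 + O) (l(O) = (O + O)*(O + 13) = (2*O)*(13 + O) = 2*O*(13 + O))
l(k) - 1*(-12360) = 2*(-167)*(13 - 167) - 1*(-12360) = 2*(-167)*(-154) + 12360 = 51436 + 12360 = 63796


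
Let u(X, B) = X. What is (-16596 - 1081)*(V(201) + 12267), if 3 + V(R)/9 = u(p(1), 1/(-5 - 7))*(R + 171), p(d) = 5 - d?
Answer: -453096864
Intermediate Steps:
V(R) = 6129 + 36*R (V(R) = -27 + 9*((5 - 1*1)*(R + 171)) = -27 + 9*((5 - 1)*(171 + R)) = -27 + 9*(4*(171 + R)) = -27 + 9*(684 + 4*R) = -27 + (6156 + 36*R) = 6129 + 36*R)
(-16596 - 1081)*(V(201) + 12267) = (-16596 - 1081)*((6129 + 36*201) + 12267) = -17677*((6129 + 7236) + 12267) = -17677*(13365 + 12267) = -17677*25632 = -453096864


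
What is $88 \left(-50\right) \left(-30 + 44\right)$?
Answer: $-61600$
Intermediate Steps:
$88 \left(-50\right) \left(-30 + 44\right) = \left(-4400\right) 14 = -61600$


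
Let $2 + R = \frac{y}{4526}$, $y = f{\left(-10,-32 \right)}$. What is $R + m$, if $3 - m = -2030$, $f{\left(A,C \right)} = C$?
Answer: $\frac{4596137}{2263} \approx 2031.0$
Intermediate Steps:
$y = -32$
$m = 2033$ ($m = 3 - -2030 = 3 + 2030 = 2033$)
$R = - \frac{4542}{2263}$ ($R = -2 - \frac{32}{4526} = -2 - \frac{16}{2263} = - \frac{4542}{2263} \approx -2.0071$)
$R + m = - \frac{4542}{2263} + 2033 = \frac{4596137}{2263}$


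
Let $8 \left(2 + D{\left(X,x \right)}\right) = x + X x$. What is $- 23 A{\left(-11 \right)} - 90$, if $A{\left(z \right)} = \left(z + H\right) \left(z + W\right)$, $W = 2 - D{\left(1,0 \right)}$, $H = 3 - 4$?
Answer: $-2022$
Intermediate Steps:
$D{\left(X,x \right)} = -2 + \frac{x}{8} + \frac{X x}{8}$ ($D{\left(X,x \right)} = -2 + \frac{x + X x}{8} = -2 + \left(\frac{x}{8} + \frac{X x}{8}\right) = -2 + \frac{x}{8} + \frac{X x}{8}$)
$H = -1$
$W = 4$ ($W = 2 - \left(-2 + \frac{1}{8} \cdot 0 + \frac{1}{8} \cdot 1 \cdot 0\right) = 2 - \left(-2 + 0 + 0\right) = 2 - -2 = 2 + 2 = 4$)
$A{\left(z \right)} = \left(-1 + z\right) \left(4 + z\right)$ ($A{\left(z \right)} = \left(z - 1\right) \left(z + 4\right) = \left(-1 + z\right) \left(4 + z\right)$)
$- 23 A{\left(-11 \right)} - 90 = - 23 \left(-4 + \left(-11\right)^{2} + 3 \left(-11\right)\right) - 90 = - 23 \left(-4 + 121 - 33\right) - 90 = \left(-23\right) 84 - 90 = -1932 - 90 = -2022$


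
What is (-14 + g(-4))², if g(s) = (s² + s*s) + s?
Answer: 196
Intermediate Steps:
g(s) = s + 2*s² (g(s) = (s² + s²) + s = 2*s² + s = s + 2*s²)
(-14 + g(-4))² = (-14 - 4*(1 + 2*(-4)))² = (-14 - 4*(1 - 8))² = (-14 - 4*(-7))² = (-14 + 28)² = 14² = 196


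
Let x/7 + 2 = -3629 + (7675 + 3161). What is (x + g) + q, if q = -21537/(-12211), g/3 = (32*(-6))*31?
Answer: 397843706/12211 ≈ 32581.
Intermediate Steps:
g = -17856 (g = 3*((32*(-6))*31) = 3*(-192*31) = 3*(-5952) = -17856)
q = 21537/12211 (q = -21537*(-1/12211) = 21537/12211 ≈ 1.7637)
x = 50435 (x = -14 + 7*(-3629 + (7675 + 3161)) = -14 + 7*(-3629 + 10836) = -14 + 7*7207 = -14 + 50449 = 50435)
(x + g) + q = (50435 - 17856) + 21537/12211 = 32579 + 21537/12211 = 397843706/12211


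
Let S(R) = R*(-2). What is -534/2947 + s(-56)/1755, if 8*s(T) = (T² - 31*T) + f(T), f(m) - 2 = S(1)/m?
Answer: 9155231/55167840 ≈ 0.16595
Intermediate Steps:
S(R) = -2*R
f(m) = 2 - 2/m (f(m) = 2 + (-2*1)/m = 2 - 2/m)
s(T) = ¼ - 31*T/8 - 1/(4*T) + T²/8 (s(T) = ((T² - 31*T) + (2 - 2/T))/8 = (2 + T² - 31*T - 2/T)/8 = ¼ - 31*T/8 - 1/(4*T) + T²/8)
-534/2947 + s(-56)/1755 = -534/2947 + ((⅛)*(-2 - 56*(2 + (-56)² - 31*(-56)))/(-56))/1755 = -534*1/2947 + ((⅛)*(-1/56)*(-2 - 56*(2 + 3136 + 1736)))*(1/1755) = -534/2947 + ((⅛)*(-1/56)*(-2 - 56*4874))*(1/1755) = -534/2947 + ((⅛)*(-1/56)*(-2 - 272944))*(1/1755) = -534/2947 + ((⅛)*(-1/56)*(-272946))*(1/1755) = -534/2947 + (136473/224)*(1/1755) = -534/2947 + 45491/131040 = 9155231/55167840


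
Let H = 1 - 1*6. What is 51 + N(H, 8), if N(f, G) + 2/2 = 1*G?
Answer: 58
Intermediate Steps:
H = -5 (H = 1 - 6 = -5)
N(f, G) = -1 + G (N(f, G) = -1 + 1*G = -1 + G)
51 + N(H, 8) = 51 + (-1 + 8) = 51 + 7 = 58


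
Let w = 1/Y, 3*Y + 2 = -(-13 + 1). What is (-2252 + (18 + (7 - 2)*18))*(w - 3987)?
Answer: 42737424/5 ≈ 8.5475e+6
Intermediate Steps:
Y = 10/3 (Y = -2/3 + (-(-13 + 1))/3 = -2/3 + (-1*(-12))/3 = -2/3 + (1/3)*12 = -2/3 + 4 = 10/3 ≈ 3.3333)
w = 3/10 (w = 1/(10/3) = 3/10 ≈ 0.30000)
(-2252 + (18 + (7 - 2)*18))*(w - 3987) = (-2252 + (18 + (7 - 2)*18))*(3/10 - 3987) = (-2252 + (18 + 5*18))*(-39867/10) = (-2252 + (18 + 90))*(-39867/10) = (-2252 + 108)*(-39867/10) = -2144*(-39867/10) = 42737424/5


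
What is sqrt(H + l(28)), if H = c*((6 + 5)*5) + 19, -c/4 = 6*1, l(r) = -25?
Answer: I*sqrt(1326) ≈ 36.414*I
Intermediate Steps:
c = -24 ≈ -24.000
H = -1301 (H = -24*(6 + 5)*5 + 19 = -264*5 + 19 = -24*55 + 19 = -1320 + 19 = -1301)
sqrt(H + l(28)) = sqrt(-1301 - 25) = sqrt(-1326) = I*sqrt(1326)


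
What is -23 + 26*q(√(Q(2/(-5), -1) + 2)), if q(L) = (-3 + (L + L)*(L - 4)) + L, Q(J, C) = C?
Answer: -231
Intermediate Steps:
q(L) = -3 + L + 2*L*(-4 + L) (q(L) = (-3 + (2*L)*(-4 + L)) + L = (-3 + 2*L*(-4 + L)) + L = -3 + L + 2*L*(-4 + L))
-23 + 26*q(√(Q(2/(-5), -1) + 2)) = -23 + 26*(-3 - 7*√(-1 + 2) + 2*(√(-1 + 2))²) = -23 + 26*(-3 - 7*√1 + 2*(√1)²) = -23 + 26*(-3 - 7*1 + 2*1²) = -23 + 26*(-3 - 7 + 2*1) = -23 + 26*(-3 - 7 + 2) = -23 + 26*(-8) = -23 - 208 = -231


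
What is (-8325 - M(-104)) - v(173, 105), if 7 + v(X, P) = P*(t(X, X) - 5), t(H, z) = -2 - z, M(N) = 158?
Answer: 10424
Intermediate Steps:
v(X, P) = -7 + P*(-7 - X) (v(X, P) = -7 + P*((-2 - X) - 5) = -7 + P*(-7 - X))
(-8325 - M(-104)) - v(173, 105) = (-8325 - 1*158) - (-7 - 7*105 - 1*105*173) = (-8325 - 158) - (-7 - 735 - 18165) = -8483 - 1*(-18907) = -8483 + 18907 = 10424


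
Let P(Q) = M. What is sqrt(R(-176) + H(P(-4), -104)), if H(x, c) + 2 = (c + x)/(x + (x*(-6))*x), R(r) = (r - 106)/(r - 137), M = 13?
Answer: I*sqrt(11950653)/3443 ≈ 1.0041*I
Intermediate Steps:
P(Q) = 13
R(r) = (-106 + r)/(-137 + r)
H(x, c) = -2 + (c + x)/(x - 6*x**2) (H(x, c) = -2 + (c + x)/(x + (x*(-6))*x) = -2 + (c + x)/(x + (-6*x)*x) = -2 + (c + x)/(x - 6*x**2))
sqrt(R(-176) + H(P(-4), -104)) = sqrt((-106 - 176)/(-137 - 176) + (13 - 1*(-104) - 12*13**2)/(13*(-1 + 6*13))) = sqrt(-282/(-313) + (13 + 104 - 12*169)/(13*(-1 + 78))) = sqrt(-1/313*(-282) + (1/13)*(13 + 104 - 2028)/77) = sqrt(282/313 + (1/13)*(1/77)*(-1911)) = sqrt(282/313 - 21/11) = sqrt(-3471/3443) = I*sqrt(11950653)/3443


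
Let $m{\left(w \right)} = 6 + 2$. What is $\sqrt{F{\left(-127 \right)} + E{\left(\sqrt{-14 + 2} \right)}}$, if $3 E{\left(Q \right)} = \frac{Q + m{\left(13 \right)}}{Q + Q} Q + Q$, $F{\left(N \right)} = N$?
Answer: $\frac{\sqrt{-1131 + 9 i \sqrt{3}}}{3} \approx 0.077252 + 11.21 i$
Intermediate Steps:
$m{\left(w \right)} = 8$
$E{\left(Q \right)} = \frac{4}{3} + \frac{Q}{2}$ ($E{\left(Q \right)} = \frac{\frac{Q + 8}{Q + Q} Q + Q}{3} = \frac{\frac{8 + Q}{2 Q} Q + Q}{3} = \frac{\left(4 + \frac{Q}{2}\right) + Q}{3} = \frac{4 + \frac{3 Q}{2}}{3} = \frac{4}{3} + \frac{Q}{2}$)
$\sqrt{F{\left(-127 \right)} + E{\left(\sqrt{-14 + 2} \right)}} = \sqrt{-127 + \left(\frac{4}{3} + \frac{\sqrt{-14 + 2}}{2}\right)} = \sqrt{-127 + \left(\frac{4}{3} + \frac{\sqrt{-12}}{2}\right)} = \sqrt{-127 + \left(\frac{4}{3} + \frac{2 i \sqrt{3}}{2}\right)} = \sqrt{-127 + \left(\frac{4}{3} + i \sqrt{3}\right)} = \sqrt{- \frac{377}{3} + i \sqrt{3}}$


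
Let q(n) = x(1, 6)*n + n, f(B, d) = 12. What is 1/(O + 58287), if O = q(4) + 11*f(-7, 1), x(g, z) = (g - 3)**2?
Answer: 1/58439 ≈ 1.7112e-5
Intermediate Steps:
x(g, z) = (-3 + g)**2
q(n) = 5*n (q(n) = (-3 + 1)**2*n + n = (-2)**2*n + n = 4*n + n = 5*n)
O = 152 (O = 5*4 + 11*12 = 20 + 132 = 152)
1/(O + 58287) = 1/(152 + 58287) = 1/58439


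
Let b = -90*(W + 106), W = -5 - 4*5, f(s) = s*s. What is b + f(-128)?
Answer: 9094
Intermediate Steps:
f(s) = s**2
W = -25 (W = -5 - 20 = -25)
b = -7290 (b = -90*(-25 + 106) = -90*81 = -7290)
b + f(-128) = -7290 + (-128)**2 = -7290 + 16384 = 9094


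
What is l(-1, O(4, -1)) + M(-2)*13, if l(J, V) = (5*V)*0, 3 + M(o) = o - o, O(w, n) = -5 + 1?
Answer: -39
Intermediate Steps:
O(w, n) = -4
M(o) = -3 (M(o) = -3 + (o - o) = -3 + 0 = -3)
l(J, V) = 0
l(-1, O(4, -1)) + M(-2)*13 = 0 - 3*13 = 0 - 39 = -39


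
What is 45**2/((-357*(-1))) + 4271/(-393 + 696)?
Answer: 712774/36057 ≈ 19.768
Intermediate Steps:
45**2/((-357*(-1))) + 4271/(-393 + 696) = 2025/357 + 4271/303 = 2025*(1/357) + 4271*(1/303) = 675/119 + 4271/303 = 712774/36057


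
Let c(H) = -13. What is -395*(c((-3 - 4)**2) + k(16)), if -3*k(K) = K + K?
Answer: 28045/3 ≈ 9348.3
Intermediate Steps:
k(K) = -2*K/3 (k(K) = -(K + K)/3 = -2*K/3)
-395*(c((-3 - 4)**2) + k(16)) = -395*(-13 - 2/3*16) = -395*(-13 - 32/3) = -395*(-71/3) = 28045/3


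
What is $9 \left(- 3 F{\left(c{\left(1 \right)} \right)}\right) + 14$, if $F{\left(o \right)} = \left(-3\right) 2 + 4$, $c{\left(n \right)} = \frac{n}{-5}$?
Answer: $68$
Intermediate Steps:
$c{\left(n \right)} = - \frac{n}{5}$ ($c{\left(n \right)} = n \left(- \frac{1}{5}\right) = - \frac{n}{5}$)
$F{\left(o \right)} = -2$ ($F{\left(o \right)} = -6 + 4 = -2$)
$9 \left(- 3 F{\left(c{\left(1 \right)} \right)}\right) + 14 = 9 \left(\left(-3\right) \left(-2\right)\right) + 14 = 9 \cdot 6 + 14 = 54 + 14 = 68$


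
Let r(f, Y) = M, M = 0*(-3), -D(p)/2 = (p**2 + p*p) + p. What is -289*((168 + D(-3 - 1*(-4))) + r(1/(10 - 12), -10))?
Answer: -46818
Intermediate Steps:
D(p) = -4*p**2 - 2*p (D(p) = -2*((p**2 + p*p) + p) = -2*((p**2 + p**2) + p) = -2*(2*p**2 + p) = -2*(p + 2*p**2) = -4*p**2 - 2*p)
M = 0
r(f, Y) = 0
-289*((168 + D(-3 - 1*(-4))) + r(1/(10 - 12), -10)) = -289*((168 - 2*(-3 - 1*(-4))*(1 + 2*(-3 - 1*(-4)))) + 0) = -289*((168 - 2*(-3 + 4)*(1 + 2*(-3 + 4))) + 0) = -289*((168 - 2*1*(1 + 2*1)) + 0) = -289*((168 - 2*1*(1 + 2)) + 0) = -289*((168 - 2*1*3) + 0) = -289*((168 - 6) + 0) = -289*(162 + 0) = -289*162 = -46818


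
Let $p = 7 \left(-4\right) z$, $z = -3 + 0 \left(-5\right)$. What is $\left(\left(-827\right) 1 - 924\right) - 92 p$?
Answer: $-9479$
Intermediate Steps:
$z = -3$ ($z = -3 + 0 = -3$)
$p = 84$ ($p = 7 \left(-4\right) \left(-3\right) = \left(-28\right) \left(-3\right) = 84$)
$\left(\left(-827\right) 1 - 924\right) - 92 p = \left(\left(-827\right) 1 - 924\right) - 92 \cdot 84 = \left(-827 - 924\right) - 7728 = -1751 - 7728 = -9479$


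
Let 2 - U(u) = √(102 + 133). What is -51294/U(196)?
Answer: 34196/77 + 17098*√235/77 ≈ 3848.1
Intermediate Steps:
U(u) = 2 - √235 (U(u) = 2 - √(102 + 133) = 2 - √235)
-51294/U(196) = -51294/(2 - √235)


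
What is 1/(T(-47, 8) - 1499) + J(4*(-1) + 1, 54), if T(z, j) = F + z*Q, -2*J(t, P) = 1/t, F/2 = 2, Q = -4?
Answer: 1301/7842 ≈ 0.16590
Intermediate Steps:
F = 4 (F = 2*2 = 4)
J(t, P) = -1/(2*t)
T(z, j) = 4 - 4*z (T(z, j) = 4 + z*(-4) = 4 - 4*z)
1/(T(-47, 8) - 1499) + J(4*(-1) + 1, 54) = 1/((4 - 4*(-47)) - 1499) - 1/(2*(4*(-1) + 1)) = 1/((4 + 188) - 1499) - 1/(2*(-4 + 1)) = 1/(192 - 1499) - 1/2/(-3) = 1/(-1307) - 1/2*(-1/3) = -1/1307 + 1/6 = 1301/7842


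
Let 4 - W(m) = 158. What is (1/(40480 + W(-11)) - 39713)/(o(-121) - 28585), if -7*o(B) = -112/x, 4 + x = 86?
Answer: 65660123917/47261144502 ≈ 1.3893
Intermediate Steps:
x = 82 (x = -4 + 86 = 82)
W(m) = -154 (W(m) = 4 - 1*158 = 4 - 158 = -154)
o(B) = 8/41 (o(B) = -(-16)/82 = -⅐*(-56/41) = 8/41)
(1/(40480 + W(-11)) - 39713)/(o(-121) - 28585) = (1/(40480 - 154) - 39713)/(8/41 - 28585) = (1/40326 - 39713)/(-1171977/41) = (1/40326 - 39713)*(-41/1171977) = -1601466437/40326*(-41/1171977) = 65660123917/47261144502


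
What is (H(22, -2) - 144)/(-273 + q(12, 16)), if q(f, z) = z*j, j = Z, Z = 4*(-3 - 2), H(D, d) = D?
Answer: 122/593 ≈ 0.20573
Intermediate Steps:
Z = -20 (Z = 4*(-5) = -20)
j = -20
q(f, z) = -20*z (q(f, z) = z*(-20) = -20*z)
(H(22, -2) - 144)/(-273 + q(12, 16)) = (22 - 144)/(-273 - 20*16) = -122/(-273 - 320) = -122/(-593) = -122*(-1/593) = 122/593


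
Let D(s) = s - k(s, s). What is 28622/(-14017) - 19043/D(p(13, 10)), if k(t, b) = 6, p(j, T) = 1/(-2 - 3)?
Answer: 1333741373/434527 ≈ 3069.4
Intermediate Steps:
p(j, T) = -⅕ (p(j, T) = 1/(-5) = -⅕)
D(s) = -6 + s (D(s) = s - 1*6 = s - 6 = -6 + s)
28622/(-14017) - 19043/D(p(13, 10)) = 28622/(-14017) - 19043/(-6 - ⅕) = 28622*(-1/14017) - 19043/(-31/5) = -28622/14017 - 19043*(-5/31) = -28622/14017 + 95215/31 = 1333741373/434527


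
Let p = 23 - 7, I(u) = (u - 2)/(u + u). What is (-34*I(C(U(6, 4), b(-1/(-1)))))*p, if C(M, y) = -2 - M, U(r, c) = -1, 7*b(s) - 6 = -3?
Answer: -816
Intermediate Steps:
b(s) = 3/7 (b(s) = 6/7 + (⅐)*(-3) = 6/7 - 3/7 = 3/7)
I(u) = (-2 + u)/(2*u) (I(u) = (-2 + u)/((2*u)) = (-2 + u)*(1/(2*u)) = (-2 + u)/(2*u))
p = 16
(-34*I(C(U(6, 4), b(-1/(-1)))))*p = -17*(-2 + (-2 - 1*(-1)))/(-2 - 1*(-1))*16 = -17*(-2 + (-2 + 1))/(-2 + 1)*16 = -17*(-2 - 1)/(-1)*16 = -17*(-1)*(-3)*16 = -34*3/2*16 = -51*16 = -816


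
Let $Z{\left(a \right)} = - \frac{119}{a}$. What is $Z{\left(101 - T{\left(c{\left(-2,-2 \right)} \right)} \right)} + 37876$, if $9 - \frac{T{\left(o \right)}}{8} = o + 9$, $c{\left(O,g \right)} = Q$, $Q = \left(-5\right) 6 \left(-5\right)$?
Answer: $\frac{49276557}{1301} \approx 37876.0$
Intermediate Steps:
$Q = 150$ ($Q = \left(-30\right) \left(-5\right) = 150$)
$c{\left(O,g \right)} = 150$
$T{\left(o \right)} = - 8 o$ ($T{\left(o \right)} = 72 - 8 \left(o + 9\right) = 72 - 8 \left(9 + o\right) = 72 - \left(72 + 8 o\right) = - 8 o$)
$Z{\left(101 - T{\left(c{\left(-2,-2 \right)} \right)} \right)} + 37876 = - \frac{119}{101 - \left(-8\right) 150} + 37876 = - \frac{119}{101 - -1200} + 37876 = - \frac{119}{101 + 1200} + 37876 = - \frac{119}{1301} + 37876 = \frac{49276557}{1301}$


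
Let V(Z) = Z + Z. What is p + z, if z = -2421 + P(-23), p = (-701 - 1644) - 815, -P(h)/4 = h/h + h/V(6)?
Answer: -16732/3 ≈ -5577.3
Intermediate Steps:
V(Z) = 2*Z
P(h) = -4 - h/3 (P(h) = -4*(h/h + h/((2*6))) = -4*(1 + h/12) = -4 - h/3)
p = -3160 (p = -2345 - 815 = -3160)
z = -7252/3 (z = -2421 + (-4 - ⅓*(-23)) = -2421 + (-4 + 23/3) = -2421 + 11/3 = -7252/3 ≈ -2417.3)
p + z = -3160 - 7252/3 = -16732/3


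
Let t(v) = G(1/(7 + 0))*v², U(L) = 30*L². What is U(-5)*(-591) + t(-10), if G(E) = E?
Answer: -3102650/7 ≈ -4.4324e+5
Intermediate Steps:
t(v) = v²/7 (t(v) = v²/(7 + 0) = v²/7)
U(-5)*(-591) + t(-10) = (30*(-5)²)*(-591) + (⅐)*(-10)² = (30*25)*(-591) + (⅐)*100 = 750*(-591) + 100/7 = -443250 + 100/7 = -3102650/7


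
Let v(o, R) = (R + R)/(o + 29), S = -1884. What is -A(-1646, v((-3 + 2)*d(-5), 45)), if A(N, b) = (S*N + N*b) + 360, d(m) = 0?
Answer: -89793156/29 ≈ -3.0963e+6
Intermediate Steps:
v(o, R) = 2*R/(29 + o) (v(o, R) = (2*R)/(29 + o) = 2*R/(29 + o))
A(N, b) = 360 - 1884*N + N*b (A(N, b) = (-1884*N + N*b) + 360 = 360 - 1884*N + N*b)
-A(-1646, v((-3 + 2)*d(-5), 45)) = -(360 - 1884*(-1646) - 3292*45/(29 + (-3 + 2)*0)) = -(360 + 3101064 - 3292*45/(29 - 1*0)) = -(360 + 3101064 - 3292*45/(29 + 0)) = -(360 + 3101064 - 3292*45/29) = -(360 + 3101064 - 1646*90/29) = -(360 + 3101064 - 148140/29) = -1*89793156/29 = -89793156/29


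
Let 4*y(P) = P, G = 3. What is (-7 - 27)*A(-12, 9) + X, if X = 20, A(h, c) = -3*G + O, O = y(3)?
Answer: 601/2 ≈ 300.50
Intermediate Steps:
y(P) = P/4
O = ¾ (O = (¼)*3 = ¾ ≈ 0.75000)
A(h, c) = -33/4 (A(h, c) = -3*3 + ¾ = -9 + ¾ = -33/4)
(-7 - 27)*A(-12, 9) + X = (-7 - 27)*(-33/4) + 20 = -34*(-33/4) + 20 = 561/2 + 20 = 601/2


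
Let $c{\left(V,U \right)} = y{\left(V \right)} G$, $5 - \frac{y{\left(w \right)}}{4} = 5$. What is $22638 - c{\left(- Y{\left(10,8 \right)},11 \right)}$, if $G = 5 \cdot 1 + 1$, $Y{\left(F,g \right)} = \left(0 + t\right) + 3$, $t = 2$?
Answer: $22638$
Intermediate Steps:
$y{\left(w \right)} = 0$ ($y{\left(w \right)} = 20 - 20 = 0$)
$Y{\left(F,g \right)} = 5$ ($Y{\left(F,g \right)} = \left(0 + 2\right) + 3 = 2 + 3 = 5$)
$G = 6$ ($G = 5 + 1 = 6$)
$c{\left(V,U \right)} = 0$ ($c{\left(V,U \right)} = 0 \cdot 6 = 0$)
$22638 - c{\left(- Y{\left(10,8 \right)},11 \right)} = 22638 - 0 = 22638 + 0 = 22638$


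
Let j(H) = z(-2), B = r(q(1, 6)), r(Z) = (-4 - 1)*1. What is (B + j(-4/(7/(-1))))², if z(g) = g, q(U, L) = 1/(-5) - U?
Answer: 49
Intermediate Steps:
q(U, L) = -⅕ - U
r(Z) = -5 (r(Z) = -5*1 = -5)
B = -5
j(H) = -2
(B + j(-4/(7/(-1))))² = (-5 - 2)² = (-7)² = 49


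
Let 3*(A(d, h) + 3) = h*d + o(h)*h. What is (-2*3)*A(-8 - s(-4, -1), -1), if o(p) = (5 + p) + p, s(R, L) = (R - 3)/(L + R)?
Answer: 26/5 ≈ 5.2000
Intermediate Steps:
s(R, L) = (-3 + R)/(L + R)
o(p) = 5 + 2*p
A(d, h) = -3 + d*h/3 + h*(5 + 2*h)/3 (A(d, h) = -3 + (h*d + (5 + 2*h)*h)/3 = -3 + (d*h + h*(5 + 2*h))/3 = -3 + (d*h/3 + h*(5 + 2*h)/3) = -3 + d*h/3 + h*(5 + 2*h)/3)
(-2*3)*A(-8 - s(-4, -1), -1) = (-2*3)*(-3 + (⅓)*(-8 - (-3 - 4)/(-1 - 4))*(-1) + (⅓)*(-1)*(5 + 2*(-1))) = -6*(-3 + (⅓)*(-8 - (-7)/(-5))*(-1) + (⅓)*(-1)*(5 - 2)) = -6*(-3 + (⅓)*(-8 - (-1)*(-7)/5)*(-1) + (⅓)*(-1)*3) = -6*(-3 + (⅓)*(-8 - 1*7/5)*(-1) - 1) = -6*(-3 + (⅓)*(-8 - 7/5)*(-1) - 1) = -6*(-3 + (⅓)*(-47/5)*(-1) - 1) = -6*(-3 + 47/15 - 1) = -6*(-13/15) = 26/5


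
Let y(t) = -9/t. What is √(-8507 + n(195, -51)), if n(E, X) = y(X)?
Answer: 2*I*√614618/17 ≈ 92.232*I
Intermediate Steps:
n(E, X) = -9/X
√(-8507 + n(195, -51)) = √(-8507 - 9/(-51)) = √(-8507 - 9*(-1/51)) = √(-8507 + 3/17) = √(-144616/17) = 2*I*√614618/17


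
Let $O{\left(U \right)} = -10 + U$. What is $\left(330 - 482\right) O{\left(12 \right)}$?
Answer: $-304$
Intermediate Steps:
$\left(330 - 482\right) O{\left(12 \right)} = \left(330 - 482\right) \left(-10 + 12\right) = \left(-152\right) 2 = -304$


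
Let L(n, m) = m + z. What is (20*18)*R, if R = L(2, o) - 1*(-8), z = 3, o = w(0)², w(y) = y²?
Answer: 3960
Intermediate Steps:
o = 0 (o = (0²)² = 0² = 0)
L(n, m) = 3 + m (L(n, m) = m + 3 = 3 + m)
R = 11 (R = (3 + 0) - 1*(-8) = 3 + 8 = 11)
(20*18)*R = (20*18)*11 = 360*11 = 3960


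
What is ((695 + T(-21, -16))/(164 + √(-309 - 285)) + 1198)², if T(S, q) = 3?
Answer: 2*(-9505874431*I + 354314490*√66)/(-13151*I + 492*√66) ≈ 1.4452e+6 - 1487.9*I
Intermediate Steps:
((695 + T(-21, -16))/(164 + √(-309 - 285)) + 1198)² = ((695 + 3)/(164 + √(-309 - 285)) + 1198)² = (698/(164 + √(-594)) + 1198)² = (698/(164 + 3*I*√66) + 1198)² = (1198 + 698/(164 + 3*I*√66))²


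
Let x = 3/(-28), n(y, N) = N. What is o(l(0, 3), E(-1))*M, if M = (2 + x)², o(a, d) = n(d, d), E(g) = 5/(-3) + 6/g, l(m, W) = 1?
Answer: -64607/2352 ≈ -27.469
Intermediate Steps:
E(g) = -5/3 + 6/g (E(g) = 5*(-⅓) + 6/g = -5/3 + 6/g)
o(a, d) = d
x = -3/28 (x = 3*(-1/28) = -3/28 ≈ -0.10714)
M = 2809/784 (M = (2 - 3/28)² = (53/28)² = 2809/784 ≈ 3.5829)
o(l(0, 3), E(-1))*M = (-5/3 + 6/(-1))*(2809/784) = (-5/3 + 6*(-1))*(2809/784) = (-5/3 - 6)*(2809/784) = -23/3*2809/784 = -64607/2352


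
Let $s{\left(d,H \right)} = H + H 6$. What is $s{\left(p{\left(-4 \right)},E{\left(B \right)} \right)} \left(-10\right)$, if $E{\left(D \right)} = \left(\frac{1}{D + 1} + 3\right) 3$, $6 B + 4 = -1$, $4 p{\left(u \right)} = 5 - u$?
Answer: $-1890$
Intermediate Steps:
$p{\left(u \right)} = \frac{5}{4} - \frac{u}{4}$ ($p{\left(u \right)} = \frac{5 - u}{4} = \frac{5}{4} - \frac{u}{4}$)
$B = - \frac{5}{6}$ ($B = - \frac{2}{3} + \frac{1}{6} \left(-1\right) = - \frac{2}{3} - \frac{1}{6} = - \frac{5}{6} \approx -0.83333$)
$E{\left(D \right)} = 9 + \frac{3}{1 + D}$ ($E{\left(D \right)} = \left(\frac{1}{1 + D} + 3\right) 3 = \left(3 + \frac{1}{1 + D}\right) 3 = 9 + \frac{3}{1 + D}$)
$s{\left(d,H \right)} = 7 H$ ($s{\left(d,H \right)} = H + 6 H = 7 H$)
$s{\left(p{\left(-4 \right)},E{\left(B \right)} \right)} \left(-10\right) = 7 \frac{3 \left(4 + 3 \left(- \frac{5}{6}\right)\right)}{1 - \frac{5}{6}} \left(-10\right) = 7 \cdot 3 \frac{1}{\frac{1}{6}} \left(4 - \frac{5}{2}\right) \left(-10\right) = 7 \cdot 3 \cdot 6 \cdot \frac{3}{2} \left(-10\right) = 7 \cdot 27 \left(-10\right) = 189 \left(-10\right) = -1890$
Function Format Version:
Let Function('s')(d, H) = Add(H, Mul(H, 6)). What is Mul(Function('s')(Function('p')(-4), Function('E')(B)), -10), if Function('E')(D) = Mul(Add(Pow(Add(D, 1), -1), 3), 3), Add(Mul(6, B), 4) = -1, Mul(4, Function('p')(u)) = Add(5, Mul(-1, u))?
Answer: -1890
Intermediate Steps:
Function('p')(u) = Add(Rational(5, 4), Mul(Rational(-1, 4), u)) (Function('p')(u) = Mul(Rational(1, 4), Add(5, Mul(-1, u))) = Add(Rational(5, 4), Mul(Rational(-1, 4), u)))
B = Rational(-5, 6) (B = Add(Rational(-2, 3), Mul(Rational(1, 6), -1)) = Add(Rational(-2, 3), Rational(-1, 6)) = Rational(-5, 6) ≈ -0.83333)
Function('E')(D) = Add(9, Mul(3, Pow(Add(1, D), -1))) (Function('E')(D) = Mul(Add(Pow(Add(1, D), -1), 3), 3) = Mul(Add(3, Pow(Add(1, D), -1)), 3) = Add(9, Mul(3, Pow(Add(1, D), -1))))
Function('s')(d, H) = Mul(7, H) (Function('s')(d, H) = Add(H, Mul(6, H)) = Mul(7, H))
Mul(Function('s')(Function('p')(-4), Function('E')(B)), -10) = Mul(Mul(7, Mul(3, Pow(Add(1, Rational(-5, 6)), -1), Add(4, Mul(3, Rational(-5, 6))))), -10) = Mul(Mul(7, Mul(3, Pow(Rational(1, 6), -1), Add(4, Rational(-5, 2)))), -10) = Mul(Mul(7, Mul(3, 6, Rational(3, 2))), -10) = Mul(Mul(7, 27), -10) = Mul(189, -10) = -1890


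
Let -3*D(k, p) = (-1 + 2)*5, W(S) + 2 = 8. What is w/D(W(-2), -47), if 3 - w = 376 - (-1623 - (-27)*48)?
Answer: 420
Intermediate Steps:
W(S) = 6 (W(S) = -2 + 8 = 6)
D(k, p) = -5/3 (D(k, p) = -(-1 + 2)*5/3 = -5/3)
w = -700 (w = 3 - (376 - (-1623 - (-27)*48)) = 3 - (376 - (-1623 - 1*(-1296))) = 3 - (376 - (-1623 + 1296)) = 3 - (376 - 1*(-327)) = 3 - (376 + 327) = 3 - 1*703 = 3 - 703 = -700)
w/D(W(-2), -47) = -700/(-5/3) = -700*(-⅗) = 420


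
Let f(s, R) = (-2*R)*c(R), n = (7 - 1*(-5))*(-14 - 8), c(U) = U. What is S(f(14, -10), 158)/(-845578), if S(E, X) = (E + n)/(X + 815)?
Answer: 232/411373697 ≈ 5.6396e-7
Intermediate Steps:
n = -264 (n = (7 + 5)*(-22) = 12*(-22) = -264)
f(s, R) = -2*R² (f(s, R) = (-2*R)*R = -2*R²)
S(E, X) = (-264 + E)/(815 + X) (S(E, X) = (E - 264)/(X + 815) = (-264 + E)/(815 + X))
S(f(14, -10), 158)/(-845578) = ((-264 - 2*(-10)²)/(815 + 158))/(-845578) = ((-264 - 2*100)/973)*(-1/845578) = ((-264 - 200)/973)*(-1/845578) = ((1/973)*(-464))*(-1/845578) = -464/973*(-1/845578) = 232/411373697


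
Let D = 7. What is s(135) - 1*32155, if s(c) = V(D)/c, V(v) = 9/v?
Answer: -3376274/105 ≈ -32155.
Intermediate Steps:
s(c) = 9/(7*c) (s(c) = (9/7)/c = (9*(⅐))/c = 9/(7*c))
s(135) - 1*32155 = (9/7)/135 - 1*32155 = (9/7)*(1/135) - 32155 = 1/105 - 32155 = -3376274/105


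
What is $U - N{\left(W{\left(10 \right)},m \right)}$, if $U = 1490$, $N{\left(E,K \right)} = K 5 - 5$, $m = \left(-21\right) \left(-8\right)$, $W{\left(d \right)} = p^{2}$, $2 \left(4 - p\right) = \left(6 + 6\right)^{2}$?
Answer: $655$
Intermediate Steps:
$p = -68$ ($p = 4 - \frac{\left(6 + 6\right)^{2}}{2} = 4 - \frac{12^{2}}{2} = 4 - 72 = -68$)
$W{\left(d \right)} = 4624$ ($W{\left(d \right)} = \left(-68\right)^{2} = 4624$)
$m = 168$
$N{\left(E,K \right)} = -5 + 5 K$ ($N{\left(E,K \right)} = 5 K - 5 = -5 + 5 K$)
$U - N{\left(W{\left(10 \right)},m \right)} = 1490 - \left(-5 + 5 \cdot 168\right) = 1490 - \left(-5 + 840\right) = 1490 - 835 = 655$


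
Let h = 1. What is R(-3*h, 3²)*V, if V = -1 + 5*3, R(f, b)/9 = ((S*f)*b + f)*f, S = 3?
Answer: 31752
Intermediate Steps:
R(f, b) = 9*f*(f + 3*b*f) (R(f, b) = 9*(((3*f)*b + f)*f) = 9*((3*b*f + f)*f) = 9*((f + 3*b*f)*f) = 9*(f*(f + 3*b*f)) = 9*f*(f + 3*b*f))
V = 14 (V = -1 + 15 = 14)
R(-3*h, 3²)*V = ((-3*1)²*(9 + 27*3²))*14 = ((-3)²*(9 + 27*9))*14 = (9*(9 + 243))*14 = (9*252)*14 = 2268*14 = 31752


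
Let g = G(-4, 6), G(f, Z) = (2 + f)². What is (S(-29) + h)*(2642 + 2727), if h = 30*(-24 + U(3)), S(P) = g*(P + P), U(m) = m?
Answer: -4628078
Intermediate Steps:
g = 4 (g = (2 - 4)² = (-2)² = 4)
S(P) = 8*P (S(P) = 4*(P + P) = 4*(2*P) = 8*P)
h = -630 (h = 30*(-24 + 3) = 30*(-21) = -630)
(S(-29) + h)*(2642 + 2727) = (8*(-29) - 630)*(2642 + 2727) = (-232 - 630)*5369 = -862*5369 = -4628078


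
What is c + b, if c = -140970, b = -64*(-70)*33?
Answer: 6870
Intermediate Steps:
b = 147840 (b = 4480*33 = 147840)
c + b = -140970 + 147840 = 6870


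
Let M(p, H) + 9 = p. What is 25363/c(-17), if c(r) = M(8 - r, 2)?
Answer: 25363/16 ≈ 1585.2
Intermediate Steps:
M(p, H) = -9 + p
c(r) = -1 - r (c(r) = -9 + (8 - r) = -1 - r)
25363/c(-17) = 25363/(-1 - 1*(-17)) = 25363/(-1 + 17) = 25363/16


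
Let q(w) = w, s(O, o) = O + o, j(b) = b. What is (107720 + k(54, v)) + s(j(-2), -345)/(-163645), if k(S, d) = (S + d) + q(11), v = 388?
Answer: 17701970932/163645 ≈ 1.0817e+5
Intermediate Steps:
k(S, d) = 11 + S + d (k(S, d) = (S + d) + 11 = 11 + S + d)
(107720 + k(54, v)) + s(j(-2), -345)/(-163645) = (107720 + (11 + 54 + 388)) + (-2 - 345)/(-163645) = (107720 + 453) - 347*(-1/163645) = 108173 + 347/163645 = 17701970932/163645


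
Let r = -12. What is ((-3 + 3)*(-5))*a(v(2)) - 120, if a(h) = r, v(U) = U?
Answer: -120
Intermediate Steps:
a(h) = -12
((-3 + 3)*(-5))*a(v(2)) - 120 = ((-3 + 3)*(-5))*(-12) - 120 = (0*(-5))*(-12) - 120 = 0*(-12) - 120 = 0 - 120 = -120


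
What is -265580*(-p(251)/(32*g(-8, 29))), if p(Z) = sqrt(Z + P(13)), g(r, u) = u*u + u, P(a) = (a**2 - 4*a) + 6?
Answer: 13279*sqrt(374)/1392 ≈ 184.49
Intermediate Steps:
P(a) = 6 + a**2 - 4*a
g(r, u) = u + u**2 (g(r, u) = u**2 + u = u + u**2)
p(Z) = sqrt(123 + Z) (p(Z) = sqrt(Z + (6 + 13**2 - 4*13)) = sqrt(Z + (6 + 169 - 52)) = sqrt(Z + 123) = sqrt(123 + Z))
-265580*(-p(251)/(32*g(-8, 29))) = -265580*(-sqrt(123 + 251)/(928*(1 + 29))) = -265580*(-sqrt(374)/27840) = -(-13279)*sqrt(374)/1392 = 13279*sqrt(374)/1392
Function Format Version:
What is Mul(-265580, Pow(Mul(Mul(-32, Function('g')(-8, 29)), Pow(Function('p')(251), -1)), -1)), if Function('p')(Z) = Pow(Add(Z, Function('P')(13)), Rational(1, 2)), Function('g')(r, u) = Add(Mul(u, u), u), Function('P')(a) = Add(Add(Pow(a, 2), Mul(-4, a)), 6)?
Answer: Mul(Rational(13279, 1392), Pow(374, Rational(1, 2))) ≈ 184.49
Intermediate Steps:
Function('P')(a) = Add(6, Pow(a, 2), Mul(-4, a))
Function('g')(r, u) = Add(u, Pow(u, 2)) (Function('g')(r, u) = Add(Pow(u, 2), u) = Add(u, Pow(u, 2)))
Function('p')(Z) = Pow(Add(123, Z), Rational(1, 2)) (Function('p')(Z) = Pow(Add(Z, Add(6, Pow(13, 2), Mul(-4, 13))), Rational(1, 2)) = Pow(Add(Z, Add(6, 169, -52)), Rational(1, 2)) = Pow(Add(Z, 123), Rational(1, 2)) = Pow(Add(123, Z), Rational(1, 2)))
Mul(-265580, Pow(Mul(Mul(-32, Function('g')(-8, 29)), Pow(Function('p')(251), -1)), -1)) = Mul(-265580, Pow(Mul(Mul(-32, Mul(29, Add(1, 29))), Pow(Pow(Add(123, 251), Rational(1, 2)), -1)), -1)) = Mul(-265580, Pow(Mul(Mul(-32, Mul(29, 30)), Pow(Pow(374, Rational(1, 2)), -1)), -1)) = Mul(-265580, Pow(Mul(Mul(-32, 870), Mul(Rational(1, 374), Pow(374, Rational(1, 2)))), -1)) = Mul(-265580, Pow(Mul(-27840, Mul(Rational(1, 374), Pow(374, Rational(1, 2)))), -1)) = Mul(-265580, Pow(Mul(Rational(-13920, 187), Pow(374, Rational(1, 2))), -1)) = Mul(-265580, Mul(Rational(-1, 27840), Pow(374, Rational(1, 2)))) = Mul(Rational(13279, 1392), Pow(374, Rational(1, 2)))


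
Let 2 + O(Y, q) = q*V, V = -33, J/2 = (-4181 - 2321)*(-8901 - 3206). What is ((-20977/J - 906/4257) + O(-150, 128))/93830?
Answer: -944163649724651/20962236429991560 ≈ -0.045041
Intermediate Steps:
J = 157439428 (J = 2*((-4181 - 2321)*(-8901 - 3206)) = 2*(-6502*(-12107)) = 2*78719714 = 157439428)
O(Y, q) = -2 - 33*q (O(Y, q) = -2 + q*(-33) = -2 - 33*q)
((-20977/J - 906/4257) + O(-150, 128))/93830 = ((-20977/157439428 - 906/4257) + (-2 - 33*128))/93830 = ((-20977*1/157439428 - 906*1/4257) + (-2 - 4224))*(1/93830) = ((-20977/157439428 - 302/1419) - 4226)*(1/93830) = (-47576473619/223406548332 - 4226)*(1/93830) = -944163649724651/223406548332*1/93830 = -944163649724651/20962236429991560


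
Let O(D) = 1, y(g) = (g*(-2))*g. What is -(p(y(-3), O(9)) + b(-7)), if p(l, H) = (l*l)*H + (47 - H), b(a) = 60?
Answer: -430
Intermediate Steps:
y(g) = -2*g² (y(g) = (-2*g)*g = -2*g²)
p(l, H) = 47 - H + H*l² (p(l, H) = l²*H + (47 - H) = H*l² + (47 - H) = 47 - H + H*l²)
-(p(y(-3), O(9)) + b(-7)) = -((47 - 1*1 + 1*(-2*(-3)²)²) + 60) = -((47 - 1 + 1*(-2*9)²) + 60) = -((47 - 1 + 1*(-18)²) + 60) = -((47 - 1 + 1*324) + 60) = -((47 - 1 + 324) + 60) = -(370 + 60) = -1*430 = -430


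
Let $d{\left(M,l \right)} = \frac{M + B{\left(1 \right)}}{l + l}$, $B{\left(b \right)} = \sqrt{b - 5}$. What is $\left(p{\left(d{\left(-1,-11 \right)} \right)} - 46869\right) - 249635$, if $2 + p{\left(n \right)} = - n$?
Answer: $- \frac{6523133}{22} + \frac{i}{11} \approx -2.9651 \cdot 10^{5} + 0.090909 i$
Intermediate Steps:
$B{\left(b \right)} = \sqrt{-5 + b}$
$d{\left(M,l \right)} = \frac{M + 2 i}{2 l}$ ($d{\left(M,l \right)} = \frac{M + \sqrt{-5 + 1}}{l + l} = \frac{M + \sqrt{-4}}{2 l} = \left(M + 2 i\right) \frac{1}{2 l} = \frac{M + 2 i}{2 l}$)
$p{\left(n \right)} = -2 - n$
$\left(p{\left(d{\left(-1,-11 \right)} \right)} - 46869\right) - 249635 = \left(\left(-2 - \frac{i + \frac{1}{2} \left(-1\right)}{-11}\right) - 46869\right) - 249635 = \left(\left(-2 - - \frac{i - \frac{1}{2}}{11}\right) - 46869\right) - 249635 = \left(\left(-2 - - \frac{- \frac{1}{2} + i}{11}\right) - 46869\right) - 249635 = \left(\left(-2 - \left(\frac{1}{22} - \frac{i}{11}\right)\right) - 46869\right) - 249635 = \left(\left(- \frac{45}{22} + \frac{i}{11}\right) - 46869\right) - 249635 = \left(- \frac{1031163}{22} + \frac{i}{11}\right) - 249635 = - \frac{6523133}{22} + \frac{i}{11}$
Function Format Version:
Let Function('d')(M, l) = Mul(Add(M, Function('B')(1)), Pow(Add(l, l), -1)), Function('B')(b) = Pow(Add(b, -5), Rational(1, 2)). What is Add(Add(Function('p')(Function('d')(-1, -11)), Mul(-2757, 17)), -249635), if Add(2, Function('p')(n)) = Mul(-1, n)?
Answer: Add(Rational(-6523133, 22), Mul(Rational(1, 11), I)) ≈ Add(-2.9651e+5, Mul(0.090909, I))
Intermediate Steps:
Function('B')(b) = Pow(Add(-5, b), Rational(1, 2))
Function('d')(M, l) = Mul(Rational(1, 2), Pow(l, -1), Add(M, Mul(2, I))) (Function('d')(M, l) = Mul(Add(M, Pow(Add(-5, 1), Rational(1, 2))), Pow(Add(l, l), -1)) = Mul(Add(M, Pow(-4, Rational(1, 2))), Pow(Mul(2, l), -1)) = Mul(Add(M, Mul(2, I)), Mul(Rational(1, 2), Pow(l, -1))) = Mul(Rational(1, 2), Pow(l, -1), Add(M, Mul(2, I))))
Function('p')(n) = Add(-2, Mul(-1, n))
Add(Add(Function('p')(Function('d')(-1, -11)), Mul(-2757, 17)), -249635) = Add(Add(Add(-2, Mul(-1, Mul(Pow(-11, -1), Add(I, Mul(Rational(1, 2), -1))))), Mul(-2757, 17)), -249635) = Add(Add(Add(-2, Mul(-1, Mul(Rational(-1, 11), Add(I, Rational(-1, 2))))), -46869), -249635) = Add(Add(Add(-2, Mul(-1, Mul(Rational(-1, 11), Add(Rational(-1, 2), I)))), -46869), -249635) = Add(Add(Add(-2, Mul(-1, Add(Rational(1, 22), Mul(Rational(-1, 11), I)))), -46869), -249635) = Add(Add(Add(-2, Add(Rational(-1, 22), Mul(Rational(1, 11), I))), -46869), -249635) = Add(Add(Add(Rational(-45, 22), Mul(Rational(1, 11), I)), -46869), -249635) = Add(Add(Rational(-1031163, 22), Mul(Rational(1, 11), I)), -249635) = Add(Rational(-6523133, 22), Mul(Rational(1, 11), I))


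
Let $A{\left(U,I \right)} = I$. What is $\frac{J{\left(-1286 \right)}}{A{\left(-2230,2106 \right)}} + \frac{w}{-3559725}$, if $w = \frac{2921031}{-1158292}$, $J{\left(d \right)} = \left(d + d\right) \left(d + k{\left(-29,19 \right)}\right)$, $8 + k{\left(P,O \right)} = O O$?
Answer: $\frac{1084193125609361}{951507920700} \approx 1139.4$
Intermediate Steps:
$k{\left(P,O \right)} = -8 + O^{2}$ ($k{\left(P,O \right)} = -8 + O O = -8 + O^{2}$)
$J{\left(d \right)} = 2 d \left(353 + d\right)$ ($J{\left(d \right)} = \left(d + d\right) \left(d - \left(8 - 19^{2}\right)\right) = 2 d \left(d + \left(-8 + 361\right)\right) = 2 d \left(d + 353\right) = 2 d \left(353 + d\right)$)
$w = - \frac{2921031}{1158292}$ ($w = 2921031 \left(- \frac{1}{1158292}\right) = - \frac{2921031}{1158292} \approx -2.5218$)
$\frac{J{\left(-1286 \right)}}{A{\left(-2230,2106 \right)}} + \frac{w}{-3559725} = \frac{2 \left(-1286\right) \left(353 - 1286\right)}{2106} - \frac{2921031}{1158292 \left(-3559725\right)} = 2 \left(-1286\right) \left(-933\right) \frac{1}{2106} - - \frac{324559}{458133443300} = 2399676 \cdot \frac{1}{2106} + \frac{324559}{458133443300} = \frac{399946}{351} + \frac{324559}{458133443300} = \frac{1084193125609361}{951507920700}$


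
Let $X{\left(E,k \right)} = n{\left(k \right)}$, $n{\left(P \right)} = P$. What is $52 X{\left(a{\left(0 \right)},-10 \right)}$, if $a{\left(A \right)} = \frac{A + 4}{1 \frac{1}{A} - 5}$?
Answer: $-520$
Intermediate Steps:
$a{\left(A \right)} = \frac{4 + A}{-5 + \frac{1}{A}}$ ($a{\left(A \right)} = \frac{4 + A}{\frac{1}{A} - 5} = \frac{4 + A}{-5 + \frac{1}{A}}$)
$X{\left(E,k \right)} = k$
$52 X{\left(a{\left(0 \right)},-10 \right)} = 52 \left(-10\right) = -520$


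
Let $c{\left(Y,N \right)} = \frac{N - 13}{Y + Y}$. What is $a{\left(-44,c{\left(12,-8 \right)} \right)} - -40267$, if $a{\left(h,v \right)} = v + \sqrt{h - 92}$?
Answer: $\frac{322129}{8} + 2 i \sqrt{34} \approx 40266.0 + 11.662 i$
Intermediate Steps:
$c{\left(Y,N \right)} = \frac{-13 + N}{2 Y}$
$a{\left(h,v \right)} = v + \sqrt{-92 + h}$
$a{\left(-44,c{\left(12,-8 \right)} \right)} - -40267 = \left(\frac{-13 - 8}{2 \cdot 12} + \sqrt{-92 - 44}\right) - -40267 = \left(\frac{1}{2} \cdot \frac{1}{12} \left(-21\right) + \sqrt{-136}\right) + 40267 = \left(- \frac{7}{8} + 2 i \sqrt{34}\right) + 40267 = \frac{322129}{8} + 2 i \sqrt{34}$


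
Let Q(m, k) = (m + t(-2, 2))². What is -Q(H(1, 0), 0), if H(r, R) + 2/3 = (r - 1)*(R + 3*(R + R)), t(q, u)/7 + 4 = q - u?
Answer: -28900/9 ≈ -3211.1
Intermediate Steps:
t(q, u) = -28 - 7*u + 7*q (t(q, u) = -28 + 7*(q - u) = -28 + (-7*u + 7*q) = -28 - 7*u + 7*q)
H(r, R) = -⅔ + 7*R*(-1 + r) (H(r, R) = -⅔ + (r - 1)*(R + 3*(R + R)) = -⅔ + (-1 + r)*(R + 3*(2*R)) = -⅔ + (-1 + r)*(R + 6*R) = -⅔ + (-1 + r)*(7*R) = -⅔ + 7*R*(-1 + r))
Q(m, k) = (-56 + m)² (Q(m, k) = (m + (-28 - 7*2 + 7*(-2)))² = (m + (-28 - 14 - 14))² = (m - 56)² = (-56 + m)²)
-Q(H(1, 0), 0) = -(-56 + (-⅔ - 7*0 + 7*0*1))² = -(-56 + (-⅔ + 0 + 0))² = -(-56 - ⅔)² = -(-170/3)² = -1*28900/9 = -28900/9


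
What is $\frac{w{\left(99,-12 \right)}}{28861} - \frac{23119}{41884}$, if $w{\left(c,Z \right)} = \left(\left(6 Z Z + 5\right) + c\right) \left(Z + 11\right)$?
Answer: $- \frac{707781171}{1208814124} \approx -0.58552$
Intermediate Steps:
$w{\left(c,Z \right)} = \left(11 + Z\right) \left(5 + c + 6 Z^{2}\right)$ ($w{\left(c,Z \right)} = \left(\left(6 Z^{2} + 5\right) + c\right) \left(11 + Z\right) = \left(\left(5 + 6 Z^{2}\right) + c\right) \left(11 + Z\right) = \left(5 + c + 6 Z^{2}\right) \left(11 + Z\right) = \left(11 + Z\right) \left(5 + c + 6 Z^{2}\right)$)
$\frac{w{\left(99,-12 \right)}}{28861} - \frac{23119}{41884} = \frac{55 + 5 \left(-12\right) + 6 \left(-12\right)^{3} + 11 \cdot 99 + 66 \left(-12\right)^{2} - 1188}{28861} - \frac{23119}{41884} = \left(55 - 60 + 6 \left(-1728\right) + 1089 + 66 \cdot 144 - 1188\right) \frac{1}{28861} - \frac{23119}{41884} = \left(55 - 60 - 10368 + 1089 + 9504 - 1188\right) \frac{1}{28861} - \frac{23119}{41884} = \left(-968\right) \frac{1}{28861} - \frac{23119}{41884} = - \frac{968}{28861} - \frac{23119}{41884} = - \frac{707781171}{1208814124}$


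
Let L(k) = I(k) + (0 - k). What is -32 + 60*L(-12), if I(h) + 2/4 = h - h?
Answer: 658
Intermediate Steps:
I(h) = -½ (I(h) = -½ + (h - h) = -½ + 0 = -½)
L(k) = -½ - k (L(k) = -½ + (0 - k) = -½ - k)
-32 + 60*L(-12) = -32 + 60*(-½ - 1*(-12)) = -32 + 60*(-½ + 12) = -32 + 60*(23/2) = -32 + 690 = 658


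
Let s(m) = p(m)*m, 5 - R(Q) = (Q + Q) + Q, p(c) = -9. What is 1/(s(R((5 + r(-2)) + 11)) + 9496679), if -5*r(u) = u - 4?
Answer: 5/47485492 ≈ 1.0530e-7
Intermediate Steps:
r(u) = ⅘ - u/5 (r(u) = -(u - 4)/5 = -(-4 + u)/5 = ⅘ - u/5)
R(Q) = 5 - 3*Q (R(Q) = 5 - ((Q + Q) + Q) = 5 - (2*Q + Q) = 5 - 3*Q)
s(m) = -9*m
1/(s(R((5 + r(-2)) + 11)) + 9496679) = 1/(-9*(5 - 3*((5 + (⅘ - ⅕*(-2))) + 11)) + 9496679) = 1/(-9*(5 - 3*((5 + (⅘ + ⅖)) + 11)) + 9496679) = 1/(-9*(5 - 3*((5 + 6/5) + 11)) + 9496679) = 1/(-9*(5 - 3*(31/5 + 11)) + 9496679) = 1/(-9*(5 - 3*86/5) + 9496679) = 1/(-9*(5 - 258/5) + 9496679) = 1/(-9*(-233/5) + 9496679) = 1/(2097/5 + 9496679) = 1/(47485492/5) = 5/47485492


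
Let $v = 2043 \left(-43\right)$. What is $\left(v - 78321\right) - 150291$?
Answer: $-316461$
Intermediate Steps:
$v = -87849$
$\left(v - 78321\right) - 150291 = \left(-87849 - 78321\right) - 150291 = -166170 - 150291 = -316461$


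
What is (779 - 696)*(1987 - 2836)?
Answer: -70467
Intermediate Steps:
(779 - 696)*(1987 - 2836) = 83*(-849) = -70467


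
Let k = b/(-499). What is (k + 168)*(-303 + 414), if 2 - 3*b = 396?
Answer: 9319930/499 ≈ 18677.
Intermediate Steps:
b = -394/3 (b = ⅔ - ⅓*396 = ⅔ - 132 = -394/3 ≈ -131.33)
k = 394/1497 (k = -394/3/(-499) = -394/3*(-1/499) = 394/1497 ≈ 0.26319)
(k + 168)*(-303 + 414) = (394/1497 + 168)*(-303 + 414) = (251890/1497)*111 = 9319930/499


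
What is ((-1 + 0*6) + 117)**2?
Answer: 13456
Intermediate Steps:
((-1 + 0*6) + 117)**2 = ((-1 + 0) + 117)**2 = (-1 + 117)**2 = 116**2 = 13456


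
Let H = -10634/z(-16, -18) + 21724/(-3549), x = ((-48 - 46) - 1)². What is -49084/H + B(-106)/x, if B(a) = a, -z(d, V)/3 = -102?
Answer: 843986462482/702803825 ≈ 1200.9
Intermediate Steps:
z(d, V) = 306 (z(d, V) = -3*(-102) = 306)
x = 9025 (x = (-94 - 1)² = (-95)² = 9025)
H = -7397935/180999 (H = -10634/306 + 21724/(-3549) = -10634*1/306 + 21724*(-1/3549) = -5317/153 - 21724/3549 = -7397935/180999 ≈ -40.873)
-49084/H + B(-106)/x = -49084/(-7397935/180999) - 106/9025 = -49084*(-180999/7397935) - 106*1/9025 = 8884154916/7397935 - 106/9025 = 843986462482/702803825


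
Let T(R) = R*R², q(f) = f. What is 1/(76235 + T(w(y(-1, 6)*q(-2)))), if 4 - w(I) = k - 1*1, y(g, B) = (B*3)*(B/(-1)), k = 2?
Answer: 1/76262 ≈ 1.3113e-5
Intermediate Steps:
y(g, B) = -3*B² (y(g, B) = (3*B)*(B*(-1)) = (3*B)*(-B) = -3*B²)
w(I) = 3 (w(I) = 4 - (2 - 1*1) = 4 - (2 - 1) = 4 - 1*1 = 4 - 1 = 3)
T(R) = R³
1/(76235 + T(w(y(-1, 6)*q(-2)))) = 1/(76235 + 3³) = 1/(76235 + 27) = 1/76262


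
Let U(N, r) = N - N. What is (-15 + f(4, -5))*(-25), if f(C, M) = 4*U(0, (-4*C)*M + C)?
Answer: 375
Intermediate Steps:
U(N, r) = 0
f(C, M) = 0 (f(C, M) = 4*0 = 0)
(-15 + f(4, -5))*(-25) = (-15 + 0)*(-25) = -15*(-25) = 375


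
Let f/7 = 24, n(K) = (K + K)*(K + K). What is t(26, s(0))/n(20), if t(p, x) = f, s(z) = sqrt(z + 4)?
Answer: 21/200 ≈ 0.10500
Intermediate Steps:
n(K) = 4*K**2 (n(K) = (2*K)*(2*K) = 4*K**2)
s(z) = sqrt(4 + z)
f = 168 (f = 7*24 = 168)
t(p, x) = 168
t(26, s(0))/n(20) = 168/((4*20**2)) = 168/((4*400)) = 168/1600 = 168*(1/1600) = 21/200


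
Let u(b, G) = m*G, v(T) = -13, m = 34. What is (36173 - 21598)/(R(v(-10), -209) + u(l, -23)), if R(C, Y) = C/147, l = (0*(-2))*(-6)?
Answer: -2142525/114967 ≈ -18.636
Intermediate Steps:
l = 0 (l = 0*(-6) = 0)
R(C, Y) = C/147 (R(C, Y) = C*(1/147) = C/147)
u(b, G) = 34*G
(36173 - 21598)/(R(v(-10), -209) + u(l, -23)) = (36173 - 21598)/((1/147)*(-13) + 34*(-23)) = 14575/(-13/147 - 782) = 14575/(-114967/147) = 14575*(-147/114967) = -2142525/114967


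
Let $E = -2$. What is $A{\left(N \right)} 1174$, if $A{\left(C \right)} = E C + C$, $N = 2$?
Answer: $-2348$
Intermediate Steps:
$A{\left(C \right)} = - C$ ($A{\left(C \right)} = - 2 C + C = - C$)
$A{\left(N \right)} 1174 = \left(-1\right) 2 \cdot 1174 = \left(-2\right) 1174 = -2348$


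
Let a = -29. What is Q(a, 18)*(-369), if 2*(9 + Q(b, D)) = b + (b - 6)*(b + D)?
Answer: -62361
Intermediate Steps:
Q(b, D) = -9 + b/2 + (-6 + b)*(D + b)/2 (Q(b, D) = -9 + (b + (b - 6)*(b + D))/2 = -9 + (b + (-6 + b)*(D + b))/2 = -9 + (b/2 + (-6 + b)*(D + b)/2) = -9 + b/2 + (-6 + b)*(D + b)/2)
Q(a, 18)*(-369) = (-9 + (1/2)*(-29)**2 - 3*18 - 5/2*(-29) + (1/2)*18*(-29))*(-369) = (-9 + (1/2)*841 - 54 + 145/2 - 261)*(-369) = (-9 + 841/2 - 54 + 145/2 - 261)*(-369) = 169*(-369) = -62361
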